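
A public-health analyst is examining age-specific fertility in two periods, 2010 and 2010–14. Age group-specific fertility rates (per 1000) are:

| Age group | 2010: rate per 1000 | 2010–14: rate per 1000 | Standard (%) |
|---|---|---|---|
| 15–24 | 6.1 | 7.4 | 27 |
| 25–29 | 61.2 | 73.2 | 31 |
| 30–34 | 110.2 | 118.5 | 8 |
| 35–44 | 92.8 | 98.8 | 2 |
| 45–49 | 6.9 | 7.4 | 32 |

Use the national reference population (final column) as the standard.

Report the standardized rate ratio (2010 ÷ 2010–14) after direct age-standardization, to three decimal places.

Standard weights: 0.27, 0.31, 0.08, 0.02, 0.32.
2010: 0.2700×6.1 + 0.3100×61.2 + 0.0800×110.2 + 0.0200×92.8 + 0.3200×6.9 = 33.4990 per 1000.
2010–14: 0.2700×7.4 + 0.3100×73.2 + 0.0800×118.5 + 0.0200×98.8 + 0.3200×7.4 = 38.5140 per 1000.
Ratio = 33.4990 ÷ 38.5140 = 0.86979.

0.870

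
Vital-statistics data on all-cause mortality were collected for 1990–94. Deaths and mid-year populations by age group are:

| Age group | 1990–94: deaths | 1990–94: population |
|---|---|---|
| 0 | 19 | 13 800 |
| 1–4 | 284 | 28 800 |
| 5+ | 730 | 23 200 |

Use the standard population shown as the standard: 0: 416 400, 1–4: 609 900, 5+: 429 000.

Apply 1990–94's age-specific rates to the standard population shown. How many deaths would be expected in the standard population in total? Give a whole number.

20086

Age-specific rates per 100 000 for 1990–94: 137.68, 986.11, 3146.55.
Expected deaths = Σ (standard pop × age-specific rate ÷ 100 000)
= 416 400×137.68/100 000 + 609 900×986.11/100 000 + 429 000×3146.55/100 000
= 573.30 + 6014.29 + 13498.71 = 20086.30.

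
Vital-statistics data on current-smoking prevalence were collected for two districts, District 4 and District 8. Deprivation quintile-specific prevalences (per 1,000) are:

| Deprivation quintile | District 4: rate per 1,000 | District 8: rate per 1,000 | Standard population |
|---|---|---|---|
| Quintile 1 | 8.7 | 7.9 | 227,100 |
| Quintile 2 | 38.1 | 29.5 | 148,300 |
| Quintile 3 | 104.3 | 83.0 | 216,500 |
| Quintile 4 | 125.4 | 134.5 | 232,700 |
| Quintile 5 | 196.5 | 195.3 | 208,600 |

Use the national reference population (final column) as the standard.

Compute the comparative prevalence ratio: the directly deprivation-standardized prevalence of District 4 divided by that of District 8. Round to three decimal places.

1.044

Standard total = 1,033,200; weights = 0.2198, 0.1435, 0.2095, 0.2252, 0.2019.
District 4: 0.2198×8.7 + 0.1435×38.1 + 0.2095×104.3 + 0.2252×125.4 + 0.2019×196.5 = 97.1520 per 1,000.
District 8: 0.2198×7.9 + 0.1435×29.5 + 0.2095×83.0 + 0.2252×134.5 + 0.2019×195.3 = 93.0857 per 1,000.
Ratio = 97.1520 ÷ 93.0857 = 1.04368.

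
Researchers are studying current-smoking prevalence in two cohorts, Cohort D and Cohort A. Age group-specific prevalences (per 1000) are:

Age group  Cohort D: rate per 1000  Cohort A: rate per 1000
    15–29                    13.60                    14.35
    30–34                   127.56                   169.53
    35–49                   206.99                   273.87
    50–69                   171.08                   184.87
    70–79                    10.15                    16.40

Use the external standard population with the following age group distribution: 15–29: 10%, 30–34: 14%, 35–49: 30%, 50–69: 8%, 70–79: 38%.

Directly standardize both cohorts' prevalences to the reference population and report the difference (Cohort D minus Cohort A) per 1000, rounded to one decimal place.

-29.5

Standard weights: 0.10, 0.14, 0.30, 0.08, 0.38.
Cohort D: 0.1000×13.60 + 0.1400×127.56 + 0.3000×206.99 + 0.0800×171.08 + 0.3800×10.15 = 98.8588 per 1000.
Cohort A: 0.1000×14.35 + 0.1400×169.53 + 0.3000×273.87 + 0.0800×184.87 + 0.3800×16.40 = 128.3518 per 1000.
Difference = 98.8588 − 128.3518 = -29.4930.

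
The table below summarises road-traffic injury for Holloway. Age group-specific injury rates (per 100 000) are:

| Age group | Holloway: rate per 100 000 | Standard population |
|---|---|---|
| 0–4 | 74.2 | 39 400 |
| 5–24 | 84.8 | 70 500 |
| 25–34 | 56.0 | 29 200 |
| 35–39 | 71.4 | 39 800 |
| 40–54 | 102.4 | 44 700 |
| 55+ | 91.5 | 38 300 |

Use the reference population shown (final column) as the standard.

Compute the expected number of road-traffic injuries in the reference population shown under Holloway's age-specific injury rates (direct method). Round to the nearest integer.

215

Expected road-traffic injuries = Σ (standard pop × age-specific rate ÷ 100 000)
= 39 400×74.2/100 000 + 70 500×84.8/100 000 + 29 200×56.0/100 000 + 39 800×71.4/100 000 + 44 700×102.4/100 000 + 38 300×91.5/100 000
= 29.23 + 59.78 + 16.35 + 28.42 + 45.77 + 35.04 = 214.61.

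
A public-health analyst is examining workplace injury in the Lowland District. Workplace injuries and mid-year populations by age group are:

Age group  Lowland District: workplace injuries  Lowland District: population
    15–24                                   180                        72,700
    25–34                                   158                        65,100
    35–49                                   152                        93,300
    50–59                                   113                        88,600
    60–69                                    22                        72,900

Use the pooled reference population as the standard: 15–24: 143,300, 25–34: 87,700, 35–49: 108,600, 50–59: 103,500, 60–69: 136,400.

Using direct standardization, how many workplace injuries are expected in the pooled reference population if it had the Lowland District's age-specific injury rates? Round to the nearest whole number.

918

Age-specific rates per 10,000 for the Lowland District: 24.76, 24.27, 16.29, 12.75, 3.02.
Expected workplace injuries = Σ (standard pop × age-specific rate ÷ 10,000)
= 143,300×24.76/10,000 + 87,700×24.27/10,000 + 108,600×16.29/10,000 + 103,500×12.75/10,000 + 136,400×3.02/10,000
= 354.80 + 212.85 + 176.93 + 132.00 + 41.16 = 917.74.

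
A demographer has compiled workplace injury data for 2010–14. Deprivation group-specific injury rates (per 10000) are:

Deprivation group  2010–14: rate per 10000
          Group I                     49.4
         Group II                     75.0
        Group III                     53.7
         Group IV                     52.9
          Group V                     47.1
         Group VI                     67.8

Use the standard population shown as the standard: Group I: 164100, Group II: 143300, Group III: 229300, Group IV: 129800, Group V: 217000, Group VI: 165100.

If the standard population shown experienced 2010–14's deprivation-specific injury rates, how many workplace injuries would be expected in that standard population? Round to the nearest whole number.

5945

Expected workplace injuries = Σ (standard pop × deprivation-specific rate ÷ 10000)
= 164100×49.4/10000 + 143300×75.0/10000 + 229300×53.7/10000 + 129800×52.9/10000 + 217000×47.1/10000 + 165100×67.8/10000
= 810.65 + 1074.75 + 1231.34 + 686.64 + 1022.07 + 1119.38 = 5944.84.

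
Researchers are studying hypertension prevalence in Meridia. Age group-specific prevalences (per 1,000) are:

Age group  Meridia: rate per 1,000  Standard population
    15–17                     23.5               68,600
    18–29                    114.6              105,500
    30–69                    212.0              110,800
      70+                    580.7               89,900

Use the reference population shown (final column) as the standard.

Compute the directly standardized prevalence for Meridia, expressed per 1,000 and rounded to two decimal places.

Standard total = 374,800; weights = 0.1830, 0.2815, 0.2956, 0.2399.
Standardized rate: 0.1830×23.5 + 0.2815×114.6 + 0.2956×212.0 + 0.2399×580.7 = 238.5190 per 1,000.

238.52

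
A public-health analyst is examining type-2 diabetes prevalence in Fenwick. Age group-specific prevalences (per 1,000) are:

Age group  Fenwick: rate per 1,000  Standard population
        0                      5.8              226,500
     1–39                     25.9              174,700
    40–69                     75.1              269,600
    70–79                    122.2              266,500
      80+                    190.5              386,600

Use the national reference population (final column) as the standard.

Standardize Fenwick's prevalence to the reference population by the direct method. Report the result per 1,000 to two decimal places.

Standard total = 1,323,900; weights = 0.1711, 0.1320, 0.2036, 0.2013, 0.2920.
Standardized rate: 0.1711×5.8 + 0.1320×25.9 + 0.2036×75.1 + 0.2013×122.2 + 0.2920×190.5 = 99.9313 per 1,000.

99.93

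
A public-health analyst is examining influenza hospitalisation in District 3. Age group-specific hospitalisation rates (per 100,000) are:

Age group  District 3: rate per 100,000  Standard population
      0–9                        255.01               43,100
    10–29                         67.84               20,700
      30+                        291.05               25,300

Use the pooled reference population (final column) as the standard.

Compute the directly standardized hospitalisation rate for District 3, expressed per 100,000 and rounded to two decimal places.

221.76

Standard total = 89,100; weights = 0.4837, 0.2323, 0.2840.
Standardized rate: 0.4837×255.01 + 0.2323×67.84 + 0.2840×291.05 = 221.7596 per 100,000.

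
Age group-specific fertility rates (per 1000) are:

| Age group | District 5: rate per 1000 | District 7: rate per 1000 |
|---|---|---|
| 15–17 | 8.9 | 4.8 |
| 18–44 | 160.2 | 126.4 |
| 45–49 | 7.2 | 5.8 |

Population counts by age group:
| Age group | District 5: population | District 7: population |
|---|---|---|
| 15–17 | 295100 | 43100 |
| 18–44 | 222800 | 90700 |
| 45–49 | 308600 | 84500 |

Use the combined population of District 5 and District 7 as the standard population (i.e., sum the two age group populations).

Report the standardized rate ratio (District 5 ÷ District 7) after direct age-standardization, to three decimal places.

1.288

Combined standard total = 1044800; weights = 0.3237, 0.3001, 0.3762.
District 5: 0.3237×8.9 + 0.3001×160.2 + 0.3762×7.2 = 53.6591 per 1000.
District 7: 0.3237×4.8 + 0.3001×126.4 + 0.3762×5.8 = 41.6632 per 1000.
Ratio = 53.6591 ÷ 41.6632 = 1.28792.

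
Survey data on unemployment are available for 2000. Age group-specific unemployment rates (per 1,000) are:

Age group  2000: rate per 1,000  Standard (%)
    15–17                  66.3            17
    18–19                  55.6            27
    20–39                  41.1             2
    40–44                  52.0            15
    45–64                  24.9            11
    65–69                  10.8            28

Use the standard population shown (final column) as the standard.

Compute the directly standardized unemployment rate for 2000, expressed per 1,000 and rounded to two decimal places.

40.67

Standard weights: 0.17, 0.27, 0.02, 0.15, 0.11, 0.28.
Standardized rate: 0.1700×66.3 + 0.2700×55.6 + 0.0200×41.1 + 0.1500×52.0 + 0.1100×24.9 + 0.2800×10.8 = 40.6680 per 1,000.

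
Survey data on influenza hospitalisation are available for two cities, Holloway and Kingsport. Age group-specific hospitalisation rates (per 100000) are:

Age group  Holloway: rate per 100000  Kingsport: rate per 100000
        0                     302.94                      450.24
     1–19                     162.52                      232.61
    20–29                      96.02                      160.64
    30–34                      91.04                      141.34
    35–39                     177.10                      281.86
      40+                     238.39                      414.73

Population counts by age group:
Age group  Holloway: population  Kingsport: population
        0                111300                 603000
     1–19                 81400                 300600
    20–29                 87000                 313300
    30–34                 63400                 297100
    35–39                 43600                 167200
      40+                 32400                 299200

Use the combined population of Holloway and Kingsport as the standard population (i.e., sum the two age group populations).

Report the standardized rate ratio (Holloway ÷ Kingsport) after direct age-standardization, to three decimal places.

Combined standard total = 2399500; weights = 0.2977, 0.1592, 0.1668, 0.1502, 0.0879, 0.1382.
Holloway: 0.2977×302.94 + 0.1592×162.52 + 0.1668×96.02 + 0.1502×91.04 + 0.0879×177.10 + 0.1382×238.39 = 194.2539 per 100000.
Kingsport: 0.2977×450.24 + 0.1592×232.61 + 0.1668×160.64 + 0.1502×141.34 + 0.0879×281.86 + 0.1382×414.73 = 301.1716 per 100000.
Ratio = 194.2539 ÷ 301.1716 = 0.64499.

0.645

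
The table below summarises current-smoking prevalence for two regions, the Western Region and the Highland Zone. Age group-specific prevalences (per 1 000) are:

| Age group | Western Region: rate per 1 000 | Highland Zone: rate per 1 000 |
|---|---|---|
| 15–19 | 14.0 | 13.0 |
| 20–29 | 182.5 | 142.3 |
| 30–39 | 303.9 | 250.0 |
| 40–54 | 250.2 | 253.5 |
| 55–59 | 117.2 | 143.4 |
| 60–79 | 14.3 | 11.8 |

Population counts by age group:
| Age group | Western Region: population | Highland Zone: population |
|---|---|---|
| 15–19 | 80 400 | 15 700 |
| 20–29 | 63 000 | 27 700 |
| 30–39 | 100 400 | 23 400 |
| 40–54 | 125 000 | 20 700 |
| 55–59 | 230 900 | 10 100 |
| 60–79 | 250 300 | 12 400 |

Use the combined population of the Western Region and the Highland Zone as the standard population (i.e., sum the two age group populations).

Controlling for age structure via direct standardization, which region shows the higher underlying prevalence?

Combined standard total = 960 000; weights = 0.1001, 0.0945, 0.1290, 0.1518, 0.2510, 0.2736.
The Western Region: 0.1001×14.0 + 0.0945×182.5 + 0.1290×303.9 + 0.1518×250.2 + 0.2510×117.2 + 0.2736×14.3 = 129.1426 per 1 000.
The Highland Zone: 0.1001×13.0 + 0.0945×142.3 + 0.1290×250.0 + 0.1518×253.5 + 0.2510×143.4 + 0.2736×11.8 = 124.6876 per 1 000.
The crude rates (123.59 vs 153.07) would put the Highland Zone higher, but that reflects its age composition; once standardized to a common age structure, the Western Region has the higher underlying rate.

Western Region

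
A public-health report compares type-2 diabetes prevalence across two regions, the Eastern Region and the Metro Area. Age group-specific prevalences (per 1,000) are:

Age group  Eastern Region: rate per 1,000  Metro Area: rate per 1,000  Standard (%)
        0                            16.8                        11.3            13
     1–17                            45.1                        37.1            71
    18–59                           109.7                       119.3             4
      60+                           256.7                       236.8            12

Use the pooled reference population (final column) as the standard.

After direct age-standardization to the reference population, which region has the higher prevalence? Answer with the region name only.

Eastern Region

Standard weights: 0.13, 0.71, 0.04, 0.12.
The Eastern Region: 0.1300×16.8 + 0.7100×45.1 + 0.0400×109.7 + 0.1200×256.7 = 69.3970 per 1,000.
The Metro Area: 0.1300×11.3 + 0.7100×37.1 + 0.0400×119.3 + 0.1200×236.8 = 60.9980 per 1,000.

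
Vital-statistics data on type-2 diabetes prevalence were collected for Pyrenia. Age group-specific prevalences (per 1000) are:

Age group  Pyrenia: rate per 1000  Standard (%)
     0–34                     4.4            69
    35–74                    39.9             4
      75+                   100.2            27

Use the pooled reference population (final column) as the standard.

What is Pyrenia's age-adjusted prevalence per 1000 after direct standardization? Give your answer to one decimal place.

Standard weights: 0.69, 0.04, 0.27.
Standardized rate: 0.6900×4.4 + 0.0400×39.9 + 0.2700×100.2 = 31.6860 per 1000.

31.7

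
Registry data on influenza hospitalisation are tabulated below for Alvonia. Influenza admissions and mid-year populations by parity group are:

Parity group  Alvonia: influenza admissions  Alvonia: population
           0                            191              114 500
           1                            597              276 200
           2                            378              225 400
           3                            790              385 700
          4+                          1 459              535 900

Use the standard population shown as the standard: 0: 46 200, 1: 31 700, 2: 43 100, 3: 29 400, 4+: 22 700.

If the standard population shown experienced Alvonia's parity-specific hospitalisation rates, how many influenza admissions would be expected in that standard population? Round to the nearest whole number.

Parity-specific rates per 100 000 for Alvonia: 166.81, 216.15, 167.70, 204.82, 272.25.
Expected influenza admissions = Σ (standard pop × parity-specific rate ÷ 100 000)
= 46 200×166.81/100 000 + 31 700×216.15/100 000 + 43 100×167.70/100 000 + 29 400×204.82/100 000 + 22 700×272.25/100 000
= 77.07 + 68.52 + 72.28 + 60.22 + 61.80 = 339.88.

340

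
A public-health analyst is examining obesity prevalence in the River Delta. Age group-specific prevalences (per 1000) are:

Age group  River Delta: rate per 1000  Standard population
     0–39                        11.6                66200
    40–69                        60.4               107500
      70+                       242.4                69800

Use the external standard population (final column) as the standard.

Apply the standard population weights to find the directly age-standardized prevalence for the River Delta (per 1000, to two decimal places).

99.30

Standard total = 243500; weights = 0.2719, 0.4415, 0.2867.
Standardized rate: 0.2719×11.6 + 0.4415×60.4 + 0.2867×242.4 = 99.3037 per 1000.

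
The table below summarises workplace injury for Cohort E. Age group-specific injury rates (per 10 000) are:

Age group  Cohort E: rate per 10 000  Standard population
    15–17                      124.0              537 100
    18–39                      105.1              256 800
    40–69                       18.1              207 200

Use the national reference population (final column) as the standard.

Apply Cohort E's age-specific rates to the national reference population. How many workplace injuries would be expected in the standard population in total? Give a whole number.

Expected workplace injuries = Σ (standard pop × age-specific rate ÷ 10 000)
= 537 100×124.0/10 000 + 256 800×105.1/10 000 + 207 200×18.1/10 000
= 6660.04 + 2698.97 + 375.03 = 9734.04.

9734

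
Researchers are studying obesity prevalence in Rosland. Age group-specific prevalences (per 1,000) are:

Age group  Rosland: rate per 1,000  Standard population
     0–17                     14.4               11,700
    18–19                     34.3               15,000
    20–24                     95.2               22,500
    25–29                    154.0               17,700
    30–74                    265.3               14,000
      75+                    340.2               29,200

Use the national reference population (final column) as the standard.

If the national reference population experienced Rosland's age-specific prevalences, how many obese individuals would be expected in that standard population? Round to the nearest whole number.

19199

Expected obese individuals = Σ (standard pop × age-specific rate ÷ 1,000)
= 11,700×14.4/1,000 + 15,000×34.3/1,000 + 22,500×95.2/1,000 + 17,700×154.0/1,000 + 14,000×265.3/1,000 + 29,200×340.2/1,000
= 168.48 + 514.50 + 2142.00 + 2725.80 + 3714.20 + 9933.84 = 19198.82.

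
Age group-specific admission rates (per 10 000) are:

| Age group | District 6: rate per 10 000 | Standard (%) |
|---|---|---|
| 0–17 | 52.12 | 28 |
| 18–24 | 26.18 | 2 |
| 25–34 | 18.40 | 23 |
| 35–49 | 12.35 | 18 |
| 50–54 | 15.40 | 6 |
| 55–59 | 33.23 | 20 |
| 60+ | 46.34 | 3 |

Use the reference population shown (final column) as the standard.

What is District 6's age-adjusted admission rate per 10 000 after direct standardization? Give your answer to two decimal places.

Standard weights: 0.28, 0.02, 0.23, 0.18, 0.06, 0.20, 0.03.
Standardized rate: 0.2800×52.12 + 0.0200×26.18 + 0.2300×18.40 + 0.1800×12.35 + 0.0600×15.40 + 0.2000×33.23 + 0.0300×46.34 = 30.5324 per 10 000.

30.53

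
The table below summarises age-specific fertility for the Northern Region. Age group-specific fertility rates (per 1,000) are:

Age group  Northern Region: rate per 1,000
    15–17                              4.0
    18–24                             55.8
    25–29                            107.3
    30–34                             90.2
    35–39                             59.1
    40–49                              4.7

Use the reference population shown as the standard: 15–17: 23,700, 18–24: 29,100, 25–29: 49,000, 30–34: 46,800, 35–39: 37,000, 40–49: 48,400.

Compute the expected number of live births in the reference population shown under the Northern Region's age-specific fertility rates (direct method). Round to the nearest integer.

Expected live births = Σ (standard pop × age-specific rate ÷ 1,000)
= 23,700×4.0/1,000 + 29,100×55.8/1,000 + 49,000×107.3/1,000 + 46,800×90.2/1,000 + 37,000×59.1/1,000 + 48,400×4.7/1,000
= 94.80 + 1623.78 + 5257.70 + 4221.36 + 2186.70 + 227.48 = 13611.82.

13612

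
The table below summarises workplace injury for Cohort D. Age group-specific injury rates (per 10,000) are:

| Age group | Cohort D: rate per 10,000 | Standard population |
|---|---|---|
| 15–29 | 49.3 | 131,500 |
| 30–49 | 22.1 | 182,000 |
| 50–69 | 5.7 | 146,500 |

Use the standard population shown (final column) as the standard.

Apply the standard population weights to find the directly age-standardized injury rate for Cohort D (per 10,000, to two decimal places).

Standard total = 460,000; weights = 0.2859, 0.3957, 0.3185.
Standardized rate: 0.2859×49.3 + 0.3957×22.1 + 0.3185×5.7 = 24.6526 per 10,000.

24.65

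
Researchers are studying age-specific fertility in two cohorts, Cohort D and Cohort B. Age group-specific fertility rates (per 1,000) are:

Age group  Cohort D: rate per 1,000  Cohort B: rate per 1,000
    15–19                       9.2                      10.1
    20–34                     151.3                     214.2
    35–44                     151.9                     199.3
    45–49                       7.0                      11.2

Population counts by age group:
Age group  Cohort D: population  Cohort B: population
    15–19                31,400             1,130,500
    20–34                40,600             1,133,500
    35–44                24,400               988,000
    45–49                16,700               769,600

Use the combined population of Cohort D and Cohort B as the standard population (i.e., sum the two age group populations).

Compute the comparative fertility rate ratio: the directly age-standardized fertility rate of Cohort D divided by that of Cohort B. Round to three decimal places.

0.734

Combined standard total = 4,134,700; weights = 0.2810, 0.2840, 0.2449, 0.1902.
Cohort D: 0.2810×9.2 + 0.2840×151.3 + 0.2449×151.9 + 0.1902×7.0 = 84.0734 per 1,000.
Cohort B: 0.2810×10.1 + 0.2840×214.2 + 0.2449×199.3 + 0.1902×11.2 = 114.5924 per 1,000.
Ratio = 84.0734 ÷ 114.5924 = 0.73367.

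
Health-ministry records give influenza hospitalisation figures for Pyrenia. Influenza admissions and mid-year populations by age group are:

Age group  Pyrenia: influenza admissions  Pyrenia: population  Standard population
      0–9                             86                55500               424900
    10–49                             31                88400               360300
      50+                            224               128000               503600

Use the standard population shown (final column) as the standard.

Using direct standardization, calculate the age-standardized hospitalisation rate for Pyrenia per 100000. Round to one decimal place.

129.3

Age-specific rates per 100000 for Pyrenia: 154.95, 35.07, 175.00.
Standard total = 1288800; weights = 0.3297, 0.2796, 0.3908.
Standardized rate: 0.3297×154.95 + 0.2796×35.07 + 0.3908×175.00 = 129.2717 per 100000.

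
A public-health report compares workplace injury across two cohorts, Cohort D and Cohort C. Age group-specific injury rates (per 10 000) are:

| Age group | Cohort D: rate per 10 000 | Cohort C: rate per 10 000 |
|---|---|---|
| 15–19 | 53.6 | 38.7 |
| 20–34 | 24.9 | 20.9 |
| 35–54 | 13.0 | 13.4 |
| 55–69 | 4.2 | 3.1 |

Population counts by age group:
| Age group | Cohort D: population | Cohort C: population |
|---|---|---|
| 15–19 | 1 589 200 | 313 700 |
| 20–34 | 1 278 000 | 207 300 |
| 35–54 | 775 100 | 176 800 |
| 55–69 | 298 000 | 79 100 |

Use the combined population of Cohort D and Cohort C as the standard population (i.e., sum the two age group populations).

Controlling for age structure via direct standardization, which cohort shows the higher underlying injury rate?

Cohort D

Combined standard total = 4 717 200; weights = 0.4034, 0.3149, 0.2018, 0.0799.
Cohort D: 0.4034×53.6 + 0.3149×24.9 + 0.2018×13.0 + 0.0799×4.2 = 32.4213 per 10 000.
Cohort C: 0.4034×38.7 + 0.3149×20.9 + 0.2018×13.4 + 0.0799×3.1 = 25.1440 per 10 000.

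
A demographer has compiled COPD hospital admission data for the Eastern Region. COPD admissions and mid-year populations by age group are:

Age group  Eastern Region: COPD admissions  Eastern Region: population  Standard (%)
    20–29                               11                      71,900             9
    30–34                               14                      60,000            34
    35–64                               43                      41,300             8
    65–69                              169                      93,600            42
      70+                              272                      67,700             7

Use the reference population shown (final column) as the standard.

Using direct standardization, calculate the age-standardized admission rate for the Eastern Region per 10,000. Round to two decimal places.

12.16

Age-specific rates per 10,000 for the Eastern Region: 1.53, 2.33, 10.41, 18.06, 40.18.
Standard weights: 0.09, 0.34, 0.08, 0.42, 0.07.
Standardized rate: 0.0900×1.53 + 0.3400×2.33 + 0.0800×10.41 + 0.4200×18.06 + 0.0700×40.18 = 12.1597 per 10,000.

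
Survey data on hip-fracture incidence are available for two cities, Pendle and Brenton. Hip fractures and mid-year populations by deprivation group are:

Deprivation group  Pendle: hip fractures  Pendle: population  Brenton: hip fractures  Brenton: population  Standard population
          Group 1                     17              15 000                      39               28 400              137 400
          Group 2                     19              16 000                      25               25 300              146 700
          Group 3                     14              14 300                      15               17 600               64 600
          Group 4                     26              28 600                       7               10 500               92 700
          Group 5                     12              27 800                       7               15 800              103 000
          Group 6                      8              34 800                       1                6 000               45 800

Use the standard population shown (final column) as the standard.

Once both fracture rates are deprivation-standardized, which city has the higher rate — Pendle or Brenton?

Pendle

Deprivation-specific rates per 100 000 for Pendle: 113.33, 118.75, 97.90, 90.91, 43.17, 22.99.
For Brenton: 137.32, 98.81, 85.23, 66.67, 44.30, 16.67.
Standard total = 590 200; weights = 0.2328, 0.2486, 0.1095, 0.1571, 0.1745, 0.0776.
Pendle: 0.2328×113.33 + 0.2486×118.75 + 0.1095×97.90 + 0.1571×90.91 + 0.1745×43.17 + 0.0776×22.99 = 90.2123 per 100 000.
Brenton: 0.2328×137.32 + 0.2486×98.81 + 0.1095×85.23 + 0.1571×66.67 + 0.1745×44.30 + 0.0776×16.67 = 85.3552 per 100 000.
The crude rates (70.33 vs 90.73) would put Brenton higher, but that reflects its deprivation composition; once standardized to a common deprivation structure, Pendle has the higher underlying rate.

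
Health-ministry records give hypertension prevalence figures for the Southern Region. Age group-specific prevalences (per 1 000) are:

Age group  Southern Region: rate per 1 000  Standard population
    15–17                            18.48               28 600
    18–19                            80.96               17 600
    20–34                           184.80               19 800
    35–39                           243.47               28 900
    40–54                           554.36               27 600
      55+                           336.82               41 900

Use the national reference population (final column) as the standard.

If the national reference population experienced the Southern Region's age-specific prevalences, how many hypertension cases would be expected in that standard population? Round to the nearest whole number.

42062

Expected hypertension cases = Σ (standard pop × age-specific rate ÷ 1 000)
= 28 600×18.48/1 000 + 17 600×80.96/1 000 + 19 800×184.80/1 000 + 28 900×243.47/1 000 + 27 600×554.36/1 000 + 41 900×336.82/1 000
= 528.53 + 1424.90 + 3659.04 + 7036.28 + 15300.34 + 14112.76 = 42061.84.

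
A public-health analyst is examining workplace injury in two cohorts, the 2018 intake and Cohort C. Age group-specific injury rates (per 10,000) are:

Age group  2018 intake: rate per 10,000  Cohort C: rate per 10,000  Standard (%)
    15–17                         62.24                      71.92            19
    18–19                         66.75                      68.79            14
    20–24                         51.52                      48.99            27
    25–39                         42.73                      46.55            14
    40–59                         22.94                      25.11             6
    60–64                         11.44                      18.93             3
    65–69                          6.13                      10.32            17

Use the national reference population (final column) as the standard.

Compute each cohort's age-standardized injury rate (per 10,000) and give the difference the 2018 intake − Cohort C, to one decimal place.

Standard weights: 0.19, 0.14, 0.27, 0.14, 0.06, 0.03, 0.17.
The 2018 intake: 0.1900×62.24 + 0.1400×66.75 + 0.2700×51.52 + 0.1400×42.73 + 0.0600×22.94 + 0.0300×11.44 + 0.1700×6.13 = 43.8249 per 10,000.
Cohort C: 0.1900×71.92 + 0.1400×68.79 + 0.2700×48.99 + 0.1400×46.55 + 0.0600×25.11 + 0.0300×18.93 + 0.1700×10.32 = 46.8686 per 10,000.
Difference = 43.8249 − 46.8686 = -3.0437.

-3.0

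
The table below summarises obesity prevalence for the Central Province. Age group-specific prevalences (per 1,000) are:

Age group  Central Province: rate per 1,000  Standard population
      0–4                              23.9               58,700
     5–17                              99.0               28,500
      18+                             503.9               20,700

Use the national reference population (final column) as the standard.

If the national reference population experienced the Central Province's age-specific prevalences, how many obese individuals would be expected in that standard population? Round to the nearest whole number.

Expected obese individuals = Σ (standard pop × age-specific rate ÷ 1,000)
= 58,700×23.9/1,000 + 28,500×99.0/1,000 + 20,700×503.9/1,000
= 1402.93 + 2821.50 + 10430.73 = 14655.16.

14655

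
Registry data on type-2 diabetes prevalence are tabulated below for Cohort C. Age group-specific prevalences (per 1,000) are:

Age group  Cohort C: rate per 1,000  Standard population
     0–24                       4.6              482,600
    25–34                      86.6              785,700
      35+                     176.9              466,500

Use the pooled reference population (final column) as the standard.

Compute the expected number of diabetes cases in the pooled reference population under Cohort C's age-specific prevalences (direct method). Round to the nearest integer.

152785

Expected diabetes cases = Σ (standard pop × age-specific rate ÷ 1,000)
= 482,600×4.6/1,000 + 785,700×86.6/1,000 + 466,500×176.9/1,000
= 2219.96 + 68041.62 + 82523.85 = 152785.43.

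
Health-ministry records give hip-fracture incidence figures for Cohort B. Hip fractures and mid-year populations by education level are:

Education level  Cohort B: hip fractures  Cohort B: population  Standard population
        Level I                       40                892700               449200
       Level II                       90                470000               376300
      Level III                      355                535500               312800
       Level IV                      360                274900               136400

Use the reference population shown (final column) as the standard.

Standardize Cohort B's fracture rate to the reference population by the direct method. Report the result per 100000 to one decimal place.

Education-specific rates per 100000 for Cohort B: 4.48, 19.15, 66.29, 130.96.
Standard total = 1274700; weights = 0.3524, 0.2952, 0.2454, 0.1070.
Standardized rate: 0.3524×4.48 + 0.2952×19.15 + 0.2454×66.29 + 0.1070×130.96 = 37.5128 per 100000.

37.5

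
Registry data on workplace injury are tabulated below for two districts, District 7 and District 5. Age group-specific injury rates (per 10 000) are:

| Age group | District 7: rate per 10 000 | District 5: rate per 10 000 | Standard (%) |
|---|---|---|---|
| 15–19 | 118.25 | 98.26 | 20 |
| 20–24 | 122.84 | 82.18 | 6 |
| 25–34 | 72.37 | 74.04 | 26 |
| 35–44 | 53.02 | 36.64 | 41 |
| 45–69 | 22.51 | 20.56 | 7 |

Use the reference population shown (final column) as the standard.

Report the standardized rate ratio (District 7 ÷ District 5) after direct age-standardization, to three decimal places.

Standard weights: 0.20, 0.06, 0.26, 0.41, 0.07.
District 7: 0.2000×118.25 + 0.0600×122.84 + 0.2600×72.37 + 0.4100×53.02 + 0.0700×22.51 = 73.1505 per 10 000.
District 5: 0.2000×98.26 + 0.0600×82.18 + 0.2600×74.04 + 0.4100×36.64 + 0.0700×20.56 = 60.2948 per 10 000.
Ratio = 73.1505 ÷ 60.2948 = 1.21321.

1.213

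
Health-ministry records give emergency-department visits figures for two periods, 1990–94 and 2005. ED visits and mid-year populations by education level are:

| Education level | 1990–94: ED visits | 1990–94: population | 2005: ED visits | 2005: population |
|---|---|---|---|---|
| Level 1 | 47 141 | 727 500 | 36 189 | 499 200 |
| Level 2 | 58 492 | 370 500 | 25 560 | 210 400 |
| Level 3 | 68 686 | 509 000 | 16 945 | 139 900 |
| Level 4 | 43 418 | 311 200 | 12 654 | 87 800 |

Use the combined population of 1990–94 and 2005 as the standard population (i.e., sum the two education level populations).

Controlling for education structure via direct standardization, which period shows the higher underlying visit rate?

Education-specific rates per 1 000 for 1990–94: 64.799, 157.873, 134.943, 139.518.
For 2005: 72.494, 121.483, 121.122, 144.123.
Combined standard total = 2 855 500; weights = 0.4296, 0.2034, 0.2272, 0.1397.
1990–94: 0.4296×64.799 + 0.2034×157.873 + 0.2272×134.943 + 0.1397×139.518 = 110.1135 per 1 000.
2005: 0.4296×72.494 + 0.2034×121.483 + 0.2272×121.122 + 0.1397×144.123 = 103.5192 per 1 000.

1990–94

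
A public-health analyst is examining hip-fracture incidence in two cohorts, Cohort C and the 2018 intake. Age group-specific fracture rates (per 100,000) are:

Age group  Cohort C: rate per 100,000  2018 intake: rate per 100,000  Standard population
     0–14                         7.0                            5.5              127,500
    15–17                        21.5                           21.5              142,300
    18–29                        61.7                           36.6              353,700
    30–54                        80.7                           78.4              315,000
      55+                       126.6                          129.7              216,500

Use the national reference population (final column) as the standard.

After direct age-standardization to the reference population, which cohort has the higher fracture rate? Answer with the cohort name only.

Cohort C

Standard total = 1,155,000; weights = 0.1104, 0.1232, 0.3062, 0.2727, 0.1874.
Cohort C: 0.1104×7.0 + 0.1232×21.5 + 0.3062×61.7 + 0.2727×80.7 + 0.1874×126.6 = 68.0560 per 100,000.
The 2018 intake: 0.1104×5.5 + 0.1232×21.5 + 0.3062×36.6 + 0.2727×78.4 + 0.1874×129.7 = 60.1577 per 100,000.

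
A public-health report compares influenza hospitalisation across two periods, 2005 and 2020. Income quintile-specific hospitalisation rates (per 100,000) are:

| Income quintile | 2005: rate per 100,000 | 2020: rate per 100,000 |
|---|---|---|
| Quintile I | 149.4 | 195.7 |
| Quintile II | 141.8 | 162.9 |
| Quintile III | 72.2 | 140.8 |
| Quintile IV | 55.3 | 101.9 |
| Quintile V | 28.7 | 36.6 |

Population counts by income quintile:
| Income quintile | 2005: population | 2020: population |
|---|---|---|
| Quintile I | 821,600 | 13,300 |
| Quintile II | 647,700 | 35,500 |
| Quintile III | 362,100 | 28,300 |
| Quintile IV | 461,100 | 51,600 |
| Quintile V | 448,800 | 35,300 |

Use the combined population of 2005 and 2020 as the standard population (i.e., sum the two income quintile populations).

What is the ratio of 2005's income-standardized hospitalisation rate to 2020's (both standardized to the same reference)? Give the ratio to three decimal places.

0.731

Combined standard total = 2,905,300; weights = 0.2874, 0.2352, 0.1344, 0.1765, 0.1666.
2005: 0.2874×149.4 + 0.2352×141.8 + 0.1344×72.2 + 0.1765×55.3 + 0.1666×28.7 = 100.5214 per 100,000.
2020: 0.2874×195.7 + 0.2352×162.9 + 0.1344×140.8 + 0.1765×101.9 + 0.1666×36.6 = 137.5465 per 100,000.
Ratio = 100.5214 ÷ 137.5465 = 0.73082.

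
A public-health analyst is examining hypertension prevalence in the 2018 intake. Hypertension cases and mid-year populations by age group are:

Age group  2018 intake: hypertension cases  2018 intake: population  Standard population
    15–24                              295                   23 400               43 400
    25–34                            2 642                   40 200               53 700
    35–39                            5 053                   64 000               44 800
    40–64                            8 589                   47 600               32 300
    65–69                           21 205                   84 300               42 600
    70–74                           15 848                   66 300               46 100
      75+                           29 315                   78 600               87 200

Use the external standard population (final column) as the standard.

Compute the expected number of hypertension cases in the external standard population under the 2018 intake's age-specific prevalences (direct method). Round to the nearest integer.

Age-specific rates per 1 000 for the 2018 intake: 12.607, 65.721, 78.953, 180.441, 251.542, 239.035, 372.964.
Expected hypertension cases = Σ (standard pop × age-specific rate ÷ 1 000)
= 43 400×12.607/1 000 + 53 700×65.721/1 000 + 44 800×78.953/1 000 + 32 300×180.441/1 000 + 42 600×251.542/1 000 + 46 100×239.035/1 000 + 87 200×372.964/1 000
= 547.14 + 3529.24 + 3537.10 + 5828.25 + 10715.69 + 11019.50 + 32522.49 = 67699.41.

67699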